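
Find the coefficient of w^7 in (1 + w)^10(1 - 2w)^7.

860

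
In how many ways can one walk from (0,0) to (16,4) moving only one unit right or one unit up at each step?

4845

Each path is a sequence of 20 steps with 16 rights: C(20,16) = 4845.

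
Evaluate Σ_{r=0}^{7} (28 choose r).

1 + 28 + 378 + 3276 + 20475 + 98280 + 376740 + 1184040 = 1683218.

1683218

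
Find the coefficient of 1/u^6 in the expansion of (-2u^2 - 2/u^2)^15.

General term: C(15,j)·(-2u^2)^j·(-2/u^2)^(15-j), with u-exponent 2j − 2(15−j) = 4j − 30.
Set 4j − 30 = -6: j = 6.
C(15,6) = 5005; (-2)^6 = 64; (-2)^9 = -512.
Coefficient = 5005 · 64 · (-512) = -164003840.

-164003840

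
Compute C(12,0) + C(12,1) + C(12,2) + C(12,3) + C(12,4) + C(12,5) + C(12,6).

2510

1 + 12 + 66 + 220 + 495 + 792 + 924 = 2510.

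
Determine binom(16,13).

C(16,13) = C(16,3) by symmetry.
C(16,3) = (16·15·14) / 3! = 3360 / 6 = 560.

560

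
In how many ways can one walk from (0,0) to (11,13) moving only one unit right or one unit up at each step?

2496144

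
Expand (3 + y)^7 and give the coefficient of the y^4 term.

The general term is C(7,j)·(3)^j·(y)^(7-j); the y^4 term has j = 3.
C(7,3) = 35.
Coefficient = C(7,3) · 3^3 = 35 · 27 = 945.

945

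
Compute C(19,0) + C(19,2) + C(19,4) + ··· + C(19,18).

262144

Even-i terms of row 19 sum to 2^18 = 262144.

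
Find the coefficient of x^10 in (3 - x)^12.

The general term is C(12,j)·(3)^j·(-x)^(12-j); the x^10 term has j = 2.
C(12,2) = 66.
Coefficient = C(12,2) · 3^2 = 66 · 9 = 594.

594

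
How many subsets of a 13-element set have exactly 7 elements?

1716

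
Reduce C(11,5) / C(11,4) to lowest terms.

7/5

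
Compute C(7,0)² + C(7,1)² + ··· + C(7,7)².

Σ C(7,k)² is the coefficient of x^7 in (1+x)^7(1+x)^7 = (1+x)^14, i.e. C(14,7) = 3432.

3432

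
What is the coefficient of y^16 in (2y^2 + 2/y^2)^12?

General term: C(12,j)·(2y^2)^j·(2/y^2)^(12-j), with y-exponent 2j − 2(12−j) = 4j − 24.
Set 4j − 24 = 16: j = 10.
C(12,10) = 66; 2^10 = 1024; 2^2 = 4.
Coefficient = 66 · 1024 · 4 = 270336.

270336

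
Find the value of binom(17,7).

C(17,7) = (17·16·15·14·13·12·11) / 7! = 98017920 / 5040 = 19448.

19448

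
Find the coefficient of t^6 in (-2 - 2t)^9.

-43008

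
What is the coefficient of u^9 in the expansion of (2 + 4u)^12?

The general term is C(12,j)·(2)^j·(4u)^(12-j); the u^9 term has j = 3.
C(12,3) = 220.
Coefficient = C(12,3) · 2^3 · 4^9 = 220 · 8 · 262144 = 461373440.

461373440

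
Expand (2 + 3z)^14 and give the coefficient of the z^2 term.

3354624

The general term is C(14,j)·(2)^j·(3z)^(14-j); the z^2 term has j = 12.
C(14,12) = 91.
Coefficient = C(14,12) · 2^12 · 3^2 = 91 · 4096 · 9 = 3354624.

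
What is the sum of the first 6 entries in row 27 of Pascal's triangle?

1 + 27 + 351 + 2925 + 17550 + 80730 = 101584.

101584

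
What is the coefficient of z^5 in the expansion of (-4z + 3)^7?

-193536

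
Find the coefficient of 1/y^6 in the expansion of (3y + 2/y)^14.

General term: C(14,j)·(3y)^j·(2/y)^(14-j), with y-exponent 1j − 1(14−j) = 2j − 14.
Set 2j − 14 = -6: j = 4.
C(14,4) = 1001; 3^4 = 81; 2^10 = 1024.
Coefficient = 1001 · 81 · 1024 = 83026944.

83026944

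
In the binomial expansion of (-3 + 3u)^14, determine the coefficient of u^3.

-1741000716

The general term is C(14,j)·(-3)^j·(3u)^(14-j); the u^3 term has j = 11.
C(14,11) = 364.
Coefficient = C(14,11) · (-3)^11 · 3^3 = 364 · (-177147) · 27 = -1741000716.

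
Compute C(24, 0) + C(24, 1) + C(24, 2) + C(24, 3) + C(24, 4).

12951

1 + 24 + 276 + 2024 + 10626 = 12951.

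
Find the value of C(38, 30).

48903492

C(38,30) = C(38,8) by symmetry.
C(38,8) = (38·37·36·35·34·33·32·31) / 8! = 1971788797440 / 40320 = 48903492.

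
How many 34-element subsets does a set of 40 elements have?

C(40,34) = C(40,6) by symmetry.
C(40,6) = (40·39·38·37·36·35) / 6! = 2763633600 / 720 = 3838380.

3838380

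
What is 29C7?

1560780

C(29,7) = (29·28·27·26·25·24·23) / 7! = 7866331200 / 5040 = 1560780.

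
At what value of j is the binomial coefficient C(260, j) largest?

C(260,j) is maximized at j = 260/2 = 130.

130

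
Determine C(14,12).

91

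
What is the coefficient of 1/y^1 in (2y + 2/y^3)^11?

General term: C(11,j)·(2y)^j·(2/y^3)^(11-j), with y-exponent 1j − 3(11−j) = 4j − 33.
Set 4j − 33 = -1: j = 8.
C(11,8) = 165; 2^8 = 256; 2^3 = 8.
Coefficient = 165 · 256 · 8 = 337920.

337920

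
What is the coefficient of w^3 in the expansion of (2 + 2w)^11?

337920

The general term is C(11,j)·(2)^j·(2w)^(11-j); the w^3 term has j = 8.
C(11,8) = 165.
Coefficient = C(11,8) · 2^8 · 2^3 = 165 · 256 · 8 = 337920.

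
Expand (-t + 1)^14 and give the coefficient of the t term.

-14

The general term is C(14,j)·(-t)^j·(1)^(14-j); the t^1 term has j = 1.
C(14,1) = 14.
Coefficient = C(14,1) · (-1)^1 = 14 · (-1) = -14.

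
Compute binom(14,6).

3003

C(14,6) = (14·13·12·11·10·9) / 6! = 2162160 / 720 = 3003.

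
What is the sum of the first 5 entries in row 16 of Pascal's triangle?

2517

1 + 16 + 120 + 560 + 1820 = 2517.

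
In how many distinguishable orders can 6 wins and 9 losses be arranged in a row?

5005

Choose positions for the wins: C(15,6) = 5005.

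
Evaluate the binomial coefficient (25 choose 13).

5200300

C(25,13) = C(25,12) by symmetry.
C(25,12) = (25·24·23·22·21·20·19·18·17·16·15·14) / 12! = 2490952020480000 / 479001600 = 5200300.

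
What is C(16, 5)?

C(16,5) = (16·15·14·13·12) / 5! = 524160 / 120 = 4368.

4368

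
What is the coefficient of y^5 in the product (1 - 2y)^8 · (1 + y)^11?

-450

Coefficient of y^5 = Σ_{j} C(8,j)·(-2)^j·C(11,5-j)·1^(5-j) for j from 0 to 5.
= 462 + (-5280) + 18480 + (-24640) + 12320 + (-1792) = -450.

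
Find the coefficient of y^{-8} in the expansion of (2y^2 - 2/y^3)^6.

960

General term: C(6,j)·(2y^2)^j·(-2/y^3)^(6-j), with y-exponent 2j − 3(6−j) = 5j − 18.
Set 5j − 18 = -8: j = 2.
C(6,2) = 15; 2^2 = 4; (-2)^4 = 16.
Coefficient = 15 · 4 · 16 = 960.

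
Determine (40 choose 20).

137846528820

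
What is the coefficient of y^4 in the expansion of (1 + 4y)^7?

8960

The general term is C(7,j)·(1)^j·(4y)^(7-j); the y^4 term has j = 3.
C(7,3) = 35.
Coefficient = C(7,3) · 4^4 = 35 · 256 = 8960.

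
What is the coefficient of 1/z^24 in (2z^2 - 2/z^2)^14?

General term: C(14,j)·(2z^2)^j·(-2/z^2)^(14-j), with z-exponent 2j − 2(14−j) = 4j − 28.
Set 4j − 28 = -24: j = 1.
C(14,1) = 14; 2^1 = 2; (-2)^13 = -8192.
Coefficient = 14 · 2 · (-8192) = -229376.

-229376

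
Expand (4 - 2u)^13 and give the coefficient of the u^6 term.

The general term is C(13,j)·(4)^j·(-2u)^(13-j); the u^6 term has j = 7.
C(13,7) = 1716.
Coefficient = C(13,7) · 4^7 · (-2)^6 = 1716 · 16384 · 64 = 1799356416.

1799356416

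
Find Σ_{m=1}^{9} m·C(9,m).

2304

Differentiating (1+x)^9 and setting x=1: Σ m·C(9,m) = 9·2^8 = 2304.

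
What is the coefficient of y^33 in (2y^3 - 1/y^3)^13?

General term: C(13,j)·(2y^3)^j·(-1/y^3)^(13-j), with y-exponent 3j − 3(13−j) = 6j − 39.
Set 6j − 39 = 33: j = 12.
C(13,12) = 13; 2^12 = 4096; (-1)^1 = -1.
Coefficient = 13 · 4096 · (-1) = -53248.

-53248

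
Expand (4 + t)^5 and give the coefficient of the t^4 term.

The general term is C(5,j)·(4)^j·(t)^(5-j); the t^4 term has j = 1.
C(5,1) = 5.
Coefficient = C(5,1) · 4^1 = 5 · 4 = 20.

20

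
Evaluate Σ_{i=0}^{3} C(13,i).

378

1 + 13 + 78 + 286 = 378.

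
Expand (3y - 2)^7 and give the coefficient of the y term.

The general term is C(7,j)·(3y)^j·(-2)^(7-j); the y^1 term has j = 1.
C(7,1) = 7.
Coefficient = C(7,1) · 3^1 · (-2)^6 = 7 · 3 · 64 = 1344.

1344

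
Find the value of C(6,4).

15

C(6,4) = C(6,2) by symmetry.
C(6,2) = (6·5) / 2! = 30 / 2 = 15.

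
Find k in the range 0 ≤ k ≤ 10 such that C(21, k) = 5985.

4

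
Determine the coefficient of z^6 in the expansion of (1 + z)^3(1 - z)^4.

-1

Coefficient of z^6 = Σ_{j} C(3,j)·1^j·C(4,6-j)·(-1)^(6-j) for j from 2 to 3.
= 3 + (-4) = -1.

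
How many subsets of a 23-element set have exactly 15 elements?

490314

Choose the 15 positions: C(23,15) = 490314.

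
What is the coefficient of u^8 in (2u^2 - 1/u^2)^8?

General term: C(8,j)·(2u^2)^j·(-1/u^2)^(8-j), with u-exponent 2j − 2(8−j) = 4j − 16.
Set 4j − 16 = 8: j = 6.
C(8,6) = 28; 2^6 = 64; (-1)^2 = 1.
Coefficient = 28 · 64 · 1 = 1792.

1792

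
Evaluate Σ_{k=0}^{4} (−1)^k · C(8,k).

35

The partial alternating sum Σ_{k=0}^{4} (−1)^k C(8,k) = (−1)^4 C(7,4) = 35.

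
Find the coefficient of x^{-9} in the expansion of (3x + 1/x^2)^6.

General term: C(6,j)·(3x)^j·(1/x^2)^(6-j), with x-exponent 1j − 2(6−j) = 3j − 12.
Set 3j − 12 = -9: j = 1.
C(6,1) = 6; 3^1 = 3; 1^5 = 1.
Coefficient = 6 · 3 · 1 = 18.

18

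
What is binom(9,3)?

84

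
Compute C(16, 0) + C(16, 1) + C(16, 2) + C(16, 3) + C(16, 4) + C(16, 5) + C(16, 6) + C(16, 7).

26333

1 + 16 + 120 + 560 + 1820 + 4368 + 8008 + 11440 = 26333.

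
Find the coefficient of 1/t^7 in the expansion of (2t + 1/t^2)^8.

General term: C(8,j)·(2t)^j·(1/t^2)^(8-j), with t-exponent 1j − 2(8−j) = 3j − 16.
Set 3j − 16 = -7: j = 3.
C(8,3) = 56; 2^3 = 8; 1^5 = 1.
Coefficient = 56 · 8 · 1 = 448.

448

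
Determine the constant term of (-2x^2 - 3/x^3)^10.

1088640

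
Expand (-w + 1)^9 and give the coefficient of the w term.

The general term is C(9,j)·(-w)^j·(1)^(9-j); the w^1 term has j = 1.
C(9,1) = 9.
Coefficient = C(9,1) · (-1)^1 = 9 · (-1) = -9.

-9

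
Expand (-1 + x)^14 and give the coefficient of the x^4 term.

1001

The general term is C(14,j)·(-1)^j·(x)^(14-j); the x^4 term has j = 10.
C(14,10) = 1001.
Coefficient = C(14,10) = 1001.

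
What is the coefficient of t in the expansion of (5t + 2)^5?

The general term is C(5,j)·(5t)^j·(2)^(5-j); the t^1 term has j = 1.
C(5,1) = 5.
Coefficient = C(5,1) · 5^1 · 2^4 = 5 · 5 · 16 = 400.

400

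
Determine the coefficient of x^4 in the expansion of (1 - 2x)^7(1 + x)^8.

-42

Coefficient of x^4 = Σ_{j} C(7,j)·(-2)^j·C(8,4-j)·1^(4-j) for j from 0 to 4.
= 70 + (-784) + 2352 + (-2240) + 560 = -42.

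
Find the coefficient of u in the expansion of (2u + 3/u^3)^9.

General term: C(9,j)·(2u)^j·(3/u^3)^(9-j), with u-exponent 1j − 3(9−j) = 4j − 27.
Set 4j − 27 = 1: j = 7.
C(9,7) = 36; 2^7 = 128; 3^2 = 9.
Coefficient = 36 · 128 · 9 = 41472.

41472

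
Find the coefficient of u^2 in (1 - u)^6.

15

The general term is C(6,j)·(1)^j·(-u)^(6-j); the u^2 term has j = 4.
C(6,4) = 15.
Coefficient = C(6,4) = 15.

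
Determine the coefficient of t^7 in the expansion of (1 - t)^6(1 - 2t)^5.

Coefficient of t^7 = Σ_{j} C(6,j)·(-1)^j·C(5,7-j)·(-2)^(7-j) for j from 2 to 6.
= (-480) + (-1600) + (-1200) + (-240) + (-10) = -3530.

-3530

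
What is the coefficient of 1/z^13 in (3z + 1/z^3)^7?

189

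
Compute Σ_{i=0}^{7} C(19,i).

94184

1 + 19 + 171 + 969 + 3876 + 11628 + 27132 + 50388 = 94184.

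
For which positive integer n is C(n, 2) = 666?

n(n−1)/2 = 666 ⇒ n(n−1) = 1332. Since 37·36 = 1332, n = 37.

37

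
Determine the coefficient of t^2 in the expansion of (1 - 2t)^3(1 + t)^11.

1

Coefficient of t^2 = Σ_{j} C(3,j)·(-2)^j·C(11,2-j)·1^(2-j) for j from 0 to 2.
= 55 + (-66) + 12 = 1.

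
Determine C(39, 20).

68923264410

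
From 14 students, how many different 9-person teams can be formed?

2002

This is C(14,9) = 2002.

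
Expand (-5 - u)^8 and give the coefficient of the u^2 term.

437500

The general term is C(8,j)·(-5)^j·(-u)^(8-j); the u^2 term has j = 6.
C(8,6) = 28.
Coefficient = C(8,6) · (-5)^6 = 28 · 15625 = 437500.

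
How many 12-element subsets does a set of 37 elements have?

1852482996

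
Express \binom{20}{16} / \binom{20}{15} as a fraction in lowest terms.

5/16

C(n,k+1)/C(n,k) = (n−k)/(k+1) = (20−15)/(15+1) = 5/16.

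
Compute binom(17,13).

2380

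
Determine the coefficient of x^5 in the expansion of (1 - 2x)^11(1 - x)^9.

-131202

Coefficient of x^5 = Σ_{j} C(11,j)·(-2)^j·C(9,5-j)·(-1)^(5-j) for j from 0 to 5.
= (-126) + (-2772) + (-18480) + (-47520) + (-47520) + (-14784) = -131202.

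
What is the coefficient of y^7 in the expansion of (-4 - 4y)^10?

125829120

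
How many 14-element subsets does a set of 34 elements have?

C(34,14) = (34·33·32·31·30·29·28·27·26·25·24·23·22·21) / 14! = 121350057687226368000 / 87178291200 = 1391975640.

1391975640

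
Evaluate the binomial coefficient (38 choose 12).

2707475148

C(38,12) = (38·37·36·35·34·33·32·31·30·29·28·27) / 12! = 1296884927852236800 / 479001600 = 2707475148.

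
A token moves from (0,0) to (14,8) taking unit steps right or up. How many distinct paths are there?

319770

Each path is a sequence of 22 steps with 14 rights: C(22,14) = 319770.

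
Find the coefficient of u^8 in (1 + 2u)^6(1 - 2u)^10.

-23040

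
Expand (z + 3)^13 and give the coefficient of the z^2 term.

The general term is C(13,j)·(z)^j·(3)^(13-j); the z^2 term has j = 2.
C(13,2) = 78.
Coefficient = C(13,2) · 3^11 = 78 · 177147 = 13817466.

13817466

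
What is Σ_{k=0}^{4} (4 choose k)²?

Σ C(4,k)² is the coefficient of x^4 in (1+x)^4(1+x)^4 = (1+x)^8, i.e. C(8,4) = 70.

70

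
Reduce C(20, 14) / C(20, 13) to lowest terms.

1/2

C(n,k+1)/C(n,k) = (n−k)/(k+1) = (20−13)/(13+1) = 7/14 = 1/2.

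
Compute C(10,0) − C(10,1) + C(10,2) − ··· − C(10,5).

The partial alternating sum Σ_{k=0}^{5} (−1)^k C(10,k) = (−1)^5 C(9,5) = -126.

-126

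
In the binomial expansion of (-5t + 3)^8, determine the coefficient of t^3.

The general term is C(8,j)·(-5t)^j·(3)^(8-j); the t^3 term has j = 3.
C(8,3) = 56.
Coefficient = C(8,3) · (-5)^3 · 3^5 = 56 · (-125) · 243 = -1701000.

-1701000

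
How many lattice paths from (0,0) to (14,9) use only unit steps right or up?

817190

Each path is a sequence of 23 steps with 14 rights: C(23,14) = 817190.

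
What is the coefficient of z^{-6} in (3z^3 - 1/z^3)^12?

-192456

General term: C(12,j)·(3z^3)^j·(-1/z^3)^(12-j), with z-exponent 3j − 3(12−j) = 6j − 36.
Set 6j − 36 = -6: j = 5.
C(12,5) = 792; 3^5 = 243; (-1)^7 = -1.
Coefficient = 792 · 243 · (-1) = -192456.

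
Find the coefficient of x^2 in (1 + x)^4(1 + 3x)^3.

Coefficient of x^2 = Σ_{j} C(4,j)·1^j·C(3,2-j)·3^(2-j) for j from 0 to 2.
= 27 + 36 + 6 = 69.

69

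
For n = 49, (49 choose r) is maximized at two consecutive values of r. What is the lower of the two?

24

For odd n = 49, C(49,r) peaks at r = (n−1)/2 and (n+1)/2; the lower is 24.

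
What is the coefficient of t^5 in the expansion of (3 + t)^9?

The general term is C(9,j)·(3)^j·(t)^(9-j); the t^5 term has j = 4.
C(9,4) = 126.
Coefficient = C(9,4) · 3^4 = 126 · 81 = 10206.

10206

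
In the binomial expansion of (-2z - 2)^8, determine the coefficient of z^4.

17920

The general term is C(8,j)·(-2z)^j·(-2)^(8-j); the z^4 term has j = 4.
C(8,4) = 70.
Coefficient = C(8,4) · (-2)^4 · (-2)^4 = 70 · 16 · 16 = 17920.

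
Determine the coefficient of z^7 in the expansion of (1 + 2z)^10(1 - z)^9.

Coefficient of z^7 = Σ_{j} C(10,j)·2^j·C(9,7-j)·(-1)^(7-j) for j from 0 to 7.
= (-36) + 1680 + (-22680) + 120960 + (-282240) + 290304 + (-120960) + 15360 = 2388.

2388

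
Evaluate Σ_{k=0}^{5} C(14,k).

3473

1 + 14 + 91 + 364 + 1001 + 2002 = 3473.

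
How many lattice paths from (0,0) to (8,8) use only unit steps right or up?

12870

Each path is a sequence of 16 steps with 8 rights: C(16,8) = 12870.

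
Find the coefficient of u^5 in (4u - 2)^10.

The general term is C(10,j)·(4u)^j·(-2)^(10-j); the u^5 term has j = 5.
C(10,5) = 252.
Coefficient = C(10,5) · 4^5 · (-2)^5 = 252 · 1024 · (-32) = -8257536.

-8257536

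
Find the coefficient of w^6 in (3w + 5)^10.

95681250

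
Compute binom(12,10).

66

C(12,10) = C(12,2) by symmetry.
C(12,2) = (12·11) / 2! = 132 / 2 = 66.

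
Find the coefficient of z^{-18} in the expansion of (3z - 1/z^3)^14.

2189187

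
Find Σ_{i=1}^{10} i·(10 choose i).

5120

Differentiating (1+x)^10 and setting x=1: Σ i·C(10,i) = 10·2^9 = 5120.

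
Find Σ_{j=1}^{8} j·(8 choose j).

1024

Since j·C(8,j) = 8·C(7,j−1), the sum is 8·2^7 = 8·128 = 1024.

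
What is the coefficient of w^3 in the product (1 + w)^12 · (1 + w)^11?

1771

Coefficient of w^3 = Σ_{j} C(12,j)·C(11,3-j) for j from 0 to 3.
= 165 + 660 + 726 + 220 = 1771.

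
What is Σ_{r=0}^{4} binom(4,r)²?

70

Σ C(4,r)² is the coefficient of x^4 in (1+x)^4(1+x)^4 = (1+x)^8, i.e. C(8,4) = 70.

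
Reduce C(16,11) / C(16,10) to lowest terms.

6/11

C(n,k+1)/C(n,k) = (n−k)/(k+1) = (16−10)/(10+1) = 6/11.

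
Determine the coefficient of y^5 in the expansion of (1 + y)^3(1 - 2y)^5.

8

Coefficient of y^5 = Σ_{j} C(3,j)·1^j·C(5,5-j)·(-2)^(5-j) for j from 0 to 3.
= (-32) + 240 + (-240) + 40 = 8.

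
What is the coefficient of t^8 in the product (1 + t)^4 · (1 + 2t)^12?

996336

Coefficient of t^8 = Σ_{j} C(4,j)·1^j·C(12,8-j)·2^(8-j) for j from 0 to 4.
= 126720 + 405504 + 354816 + 101376 + 7920 = 996336.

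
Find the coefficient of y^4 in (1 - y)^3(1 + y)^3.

3

Coefficient of y^4 = Σ_{j} C(3,j)·(-1)^j·C(3,4-j)·1^(4-j) for j from 1 to 3.
= (-3) + 9 + (-3) = 3.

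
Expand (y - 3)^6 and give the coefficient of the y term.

The general term is C(6,j)·(y)^j·(-3)^(6-j); the y^1 term has j = 1.
C(6,1) = 6.
Coefficient = C(6,1) · (-3)^5 = 6 · (-243) = -1458.

-1458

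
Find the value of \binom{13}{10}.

C(13,10) = C(13,3) by symmetry.
C(13,3) = (13·12·11) / 3! = 1716 / 6 = 286.

286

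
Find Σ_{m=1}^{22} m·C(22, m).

46137344

Differentiating (1+x)^22 and setting x=1: Σ m·C(22,m) = 22·2^21 = 46137344.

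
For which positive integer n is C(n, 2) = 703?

38

n(n−1)/2 = 703 ⇒ n(n−1) = 1406. Since 38·37 = 1406, n = 38.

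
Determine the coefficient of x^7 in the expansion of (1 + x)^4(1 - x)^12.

-88

Coefficient of x^7 = Σ_{j} C(4,j)·1^j·C(12,7-j)·(-1)^(7-j) for j from 0 to 4.
= (-792) + 3696 + (-4752) + 1980 + (-220) = -88.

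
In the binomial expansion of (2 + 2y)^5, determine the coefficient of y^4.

160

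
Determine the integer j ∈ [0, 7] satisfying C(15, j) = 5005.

6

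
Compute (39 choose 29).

C(39,29) = C(39,10) by symmetry.
C(39,10) = (39·38·37·36·35·34·33·32·31·30) / 10! = 2306992893004800 / 3628800 = 635745396.

635745396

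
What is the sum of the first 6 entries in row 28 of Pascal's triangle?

122438

1 + 28 + 378 + 3276 + 20475 + 98280 = 122438.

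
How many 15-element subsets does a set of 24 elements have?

1307504

C(24,15) = C(24,9) by symmetry.
C(24,9) = (24·23·22·21·20·19·18·17·16) / 9! = 474467051520 / 362880 = 1307504.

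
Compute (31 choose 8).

C(31,8) = (31·30·29·28·27·26·25·24) / 8! = 318073392000 / 40320 = 7888725.

7888725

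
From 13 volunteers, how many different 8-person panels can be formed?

This is C(13,8) = 1287.

1287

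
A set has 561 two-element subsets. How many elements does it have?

n(n−1)/2 = 561 ⇒ n(n−1) = 1122. Since 34·33 = 1122, n = 34.

34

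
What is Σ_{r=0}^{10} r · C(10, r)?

Since r·C(10,r) = 10·C(9,r−1), the sum is 10·2^9 = 10·512 = 5120.

5120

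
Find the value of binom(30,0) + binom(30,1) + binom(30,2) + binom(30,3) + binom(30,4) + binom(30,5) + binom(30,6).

768212

1 + 30 + 435 + 4060 + 27405 + 142506 + 593775 = 768212.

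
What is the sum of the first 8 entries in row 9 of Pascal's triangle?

502

1 + 9 + 36 + 84 + 126 + 126 + 84 + 36 = 502.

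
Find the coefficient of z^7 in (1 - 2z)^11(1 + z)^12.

-264

Coefficient of z^7 = Σ_{j} C(11,j)·(-2)^j·C(12,7-j)·1^(7-j) for j from 0 to 7.
= 792 + (-20328) + 174240 + (-653400) + 1161600 + (-975744) + 354816 + (-42240) = -264.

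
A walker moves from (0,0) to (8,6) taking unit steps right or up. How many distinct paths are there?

3003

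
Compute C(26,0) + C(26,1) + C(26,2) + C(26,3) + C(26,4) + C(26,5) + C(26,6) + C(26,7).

971712

1 + 26 + 325 + 2600 + 14950 + 65780 + 230230 + 657800 = 971712.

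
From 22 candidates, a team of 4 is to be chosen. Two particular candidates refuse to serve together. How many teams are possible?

7125

All 4-subsets: C(22,4) = 7315. Those containing both fixed elements: C(20,2) = 190.
7315 − 190 = 7125.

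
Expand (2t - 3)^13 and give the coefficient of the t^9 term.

29652480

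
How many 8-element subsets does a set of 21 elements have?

C(21,8) = (21·20·19·18·17·16·15·14) / 8! = 8204716800 / 40320 = 203490.

203490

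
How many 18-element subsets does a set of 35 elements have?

4537567650

C(35,18) = C(35,17) by symmetry.
C(35,17) = (35·34·33·32·31·30·29·28·27·26·25·24·23·22·21·20·19) / 17! = 1613955767240110694400000 / 355687428096000 = 4537567650.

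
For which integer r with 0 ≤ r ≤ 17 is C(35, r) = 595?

2

C(35,r) increases on 0 ≤ r ≤ 17. C(35,1) = 35 and C(35,2) = 595, so r = 2.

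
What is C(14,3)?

364

C(14,3) = (14·13·12) / 3! = 2184 / 6 = 364.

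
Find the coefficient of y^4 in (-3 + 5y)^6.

The general term is C(6,j)·(-3)^j·(5y)^(6-j); the y^4 term has j = 2.
C(6,2) = 15.
Coefficient = C(6,2) · (-3)^2 · 5^4 = 15 · 9 · 625 = 84375.

84375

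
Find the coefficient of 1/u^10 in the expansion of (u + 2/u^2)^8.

1792

General term: C(8,j)·(u)^j·(2/u^2)^(8-j), with u-exponent 1j − 2(8−j) = 3j − 16.
Set 3j − 16 = -10: j = 2.
C(8,2) = 28; 1^2 = 1; 2^6 = 64.
Coefficient = 28 · 1 · 64 = 1792.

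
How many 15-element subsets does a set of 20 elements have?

C(20,15) = C(20,5) by symmetry.
C(20,5) = (20·19·18·17·16) / 5! = 1860480 / 120 = 15504.

15504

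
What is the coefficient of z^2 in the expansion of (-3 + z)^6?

1215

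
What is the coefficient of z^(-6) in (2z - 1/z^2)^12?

59136

General term: C(12,j)·(2z)^j·(-1/z^2)^(12-j), with z-exponent 1j − 2(12−j) = 3j − 24.
Set 3j − 24 = -6: j = 6.
C(12,6) = 924; 2^6 = 64; (-1)^6 = 1.
Coefficient = 924 · 64 · 1 = 59136.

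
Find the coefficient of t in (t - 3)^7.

The general term is C(7,j)·(t)^j·(-3)^(7-j); the t^1 term has j = 1.
C(7,1) = 7.
Coefficient = C(7,1) · (-3)^6 = 7 · 729 = 5103.

5103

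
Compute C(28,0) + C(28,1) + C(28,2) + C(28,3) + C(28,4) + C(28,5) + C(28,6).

1 + 28 + 378 + 3276 + 20475 + 98280 + 376740 = 499178.

499178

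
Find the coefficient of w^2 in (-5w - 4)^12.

1730150400

The general term is C(12,j)·(-5w)^j·(-4)^(12-j); the w^2 term has j = 2.
C(12,2) = 66.
Coefficient = C(12,2) · (-5)^2 · (-4)^10 = 66 · 25 · 1048576 = 1730150400.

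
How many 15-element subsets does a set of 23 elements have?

490314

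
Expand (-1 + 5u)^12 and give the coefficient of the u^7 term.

The general term is C(12,j)·(-1)^j·(5u)^(12-j); the u^7 term has j = 5.
C(12,5) = 792.
Coefficient = C(12,5) · (-1)^5 · 5^7 = 792 · (-1) · 78125 = -61875000.

-61875000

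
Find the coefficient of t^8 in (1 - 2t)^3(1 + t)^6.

-36

Coefficient of t^8 = Σ_{j} C(3,j)·(-2)^j·C(6,8-j)·1^(8-j) for j from 2 to 3.
= 12 + (-48) = -36.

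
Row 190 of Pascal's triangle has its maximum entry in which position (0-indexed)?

95

C(190,r) is maximized at r = 190/2 = 95.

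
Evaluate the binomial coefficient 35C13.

1476337800

C(35,13) = (35·34·33·32·31·30·29·28·27·26·25·24·23) / 13! = 9193186188426240000 / 6227020800 = 1476337800.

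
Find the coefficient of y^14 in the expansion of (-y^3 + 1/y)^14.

-3432

General term: C(14,j)·(-y^3)^j·(1/y)^(14-j), with y-exponent 3j − 1(14−j) = 4j − 14.
Set 4j − 14 = 14: j = 7.
C(14,7) = 3432; (-1)^7 = -1; 1^7 = 1.
Coefficient = 3432 · (-1) · 1 = -3432.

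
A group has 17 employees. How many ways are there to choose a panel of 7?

19448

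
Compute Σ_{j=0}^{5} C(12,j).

1586

1 + 12 + 66 + 220 + 495 + 792 = 1586.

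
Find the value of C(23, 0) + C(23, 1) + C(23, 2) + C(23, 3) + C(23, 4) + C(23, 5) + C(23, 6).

145499

1 + 23 + 253 + 1771 + 8855 + 33649 + 100947 = 145499.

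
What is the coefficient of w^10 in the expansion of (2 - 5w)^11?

The general term is C(11,j)·(2)^j·(-5w)^(11-j); the w^10 term has j = 1.
C(11,1) = 11.
Coefficient = C(11,1) · 2^1 · (-5)^10 = 11 · 2 · 9765625 = 214843750.

214843750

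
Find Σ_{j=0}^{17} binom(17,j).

131072

The entries of row 17 sum to 2^17 = 131072.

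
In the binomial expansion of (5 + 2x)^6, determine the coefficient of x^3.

The general term is C(6,j)·(5)^j·(2x)^(6-j); the x^3 term has j = 3.
C(6,3) = 20.
Coefficient = C(6,3) · 5^3 · 2^3 = 20 · 125 · 8 = 20000.

20000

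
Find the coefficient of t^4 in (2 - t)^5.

10

The general term is C(5,j)·(2)^j·(-t)^(5-j); the t^4 term has j = 1.
C(5,1) = 5.
Coefficient = C(5,1) · 2^1 = 5 · 2 = 10.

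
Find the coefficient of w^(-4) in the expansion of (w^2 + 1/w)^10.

45

General term: C(10,j)·(w^2)^j·(1/w)^(10-j), with w-exponent 2j − 1(10−j) = 3j − 10.
Set 3j − 10 = -4: j = 2.
C(10,2) = 45; 1^2 = 1; 1^8 = 1.
Coefficient = 45 · 1 · 1 = 45.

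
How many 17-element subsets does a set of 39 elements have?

51021117810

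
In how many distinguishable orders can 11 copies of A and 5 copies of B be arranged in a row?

4368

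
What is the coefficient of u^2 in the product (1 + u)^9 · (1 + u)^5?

(1 + u)^9(1 + u)^5 = (1 + u)^14, so the coefficient of u^2 is C(14,2)·1^2 = 91·1 = 91.

91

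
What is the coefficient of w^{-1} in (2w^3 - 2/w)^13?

General term: C(13,j)·(2w^3)^j·(-2/w)^(13-j), with w-exponent 3j − 1(13−j) = 4j − 13.
Set 4j − 13 = -1: j = 3.
C(13,3) = 286; 2^3 = 8; (-2)^10 = 1024.
Coefficient = 286 · 8 · 1024 = 2342912.

2342912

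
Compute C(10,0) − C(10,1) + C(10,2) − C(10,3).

The partial alternating sum Σ_{k=0}^{3} (−1)^k C(10,k) = (−1)^3 C(9,3) = -84.

-84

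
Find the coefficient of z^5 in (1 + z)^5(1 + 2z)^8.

Coefficient of z^5 = Σ_{j} C(5,j)·1^j·C(8,5-j)·2^(5-j) for j from 0 to 5.
= 1792 + 5600 + 4480 + 1120 + 80 + 1 = 13073.

13073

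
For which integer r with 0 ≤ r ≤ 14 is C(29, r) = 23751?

4

C(29,r) increases on 0 ≤ r ≤ 14. C(29,3) = 3654 and C(29,4) = 23751, so r = 4.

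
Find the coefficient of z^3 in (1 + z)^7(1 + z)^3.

(1 + z)^7(1 + z)^3 = (1 + z)^10, so the coefficient of z^3 is C(10,3)·1^3 = 120·1 = 120.

120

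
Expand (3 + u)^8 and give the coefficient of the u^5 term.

1512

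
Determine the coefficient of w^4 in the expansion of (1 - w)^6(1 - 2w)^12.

22935

Coefficient of w^4 = Σ_{j} C(6,j)·(-1)^j·C(12,4-j)·(-2)^(4-j) for j from 0 to 4.
= 7920 + 10560 + 3960 + 480 + 15 = 22935.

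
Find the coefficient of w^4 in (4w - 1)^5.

-1280

The general term is C(5,j)·(4w)^j·(-1)^(5-j); the w^4 term has j = 4.
C(5,4) = 5.
Coefficient = C(5,4) · 4^4 · (-1)^1 = 5 · 256 · (-1) = -1280.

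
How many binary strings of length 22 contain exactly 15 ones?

Choose the 15 positions: C(22,15) = 170544.

170544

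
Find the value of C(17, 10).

C(17,10) = C(17,7) by symmetry.
C(17,7) = (17·16·15·14·13·12·11) / 7! = 98017920 / 5040 = 19448.

19448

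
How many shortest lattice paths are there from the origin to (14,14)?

40116600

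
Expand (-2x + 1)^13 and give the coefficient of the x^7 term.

-219648

The general term is C(13,j)·(-2x)^j·(1)^(13-j); the x^7 term has j = 7.
C(13,7) = 1716.
Coefficient = C(13,7) · (-2)^7 = 1716 · (-128) = -219648.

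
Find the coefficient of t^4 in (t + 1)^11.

330

The general term is C(11,j)·(t)^j·(1)^(11-j); the t^4 term has j = 4.
C(11,4) = 330.
Coefficient = C(11,4) = 330.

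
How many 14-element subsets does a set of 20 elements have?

C(20,14) = C(20,6) by symmetry.
C(20,6) = (20·19·18·17·16·15) / 6! = 27907200 / 720 = 38760.

38760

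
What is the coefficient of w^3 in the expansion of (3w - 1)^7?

The general term is C(7,j)·(3w)^j·(-1)^(7-j); the w^3 term has j = 3.
C(7,3) = 35.
Coefficient = C(7,3) · 3^3 = 35 · 27 = 945.

945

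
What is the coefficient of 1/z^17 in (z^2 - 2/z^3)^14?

-1025024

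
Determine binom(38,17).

28781143380

C(38,17) = (38·37·36·35·34·33·32·31·30·29·28·27·26·25·24·23·22) / 17! = 10237090866494416404480000 / 355687428096000 = 28781143380.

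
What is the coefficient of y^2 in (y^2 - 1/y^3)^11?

330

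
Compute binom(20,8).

125970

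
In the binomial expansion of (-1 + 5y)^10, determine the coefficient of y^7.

-9375000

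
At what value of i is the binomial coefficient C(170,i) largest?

85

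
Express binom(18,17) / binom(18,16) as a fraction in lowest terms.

C(n,k+1)/C(n,k) = (n−k)/(k+1) = (18−16)/(16+1) = 2/17.

2/17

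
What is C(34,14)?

C(34,14) = (34·33·32·31·30·29·28·27·26·25·24·23·22·21) / 14! = 121350057687226368000 / 87178291200 = 1391975640.

1391975640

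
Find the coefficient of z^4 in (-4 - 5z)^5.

-12500

The general term is C(5,j)·(-4)^j·(-5z)^(5-j); the z^4 term has j = 1.
C(5,1) = 5.
Coefficient = C(5,1) · (-4)^1 · (-5)^4 = 5 · (-4) · 625 = -12500.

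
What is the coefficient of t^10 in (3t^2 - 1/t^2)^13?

14073345

General term: C(13,j)·(3t^2)^j·(-1/t^2)^(13-j), with t-exponent 2j − 2(13−j) = 4j − 26.
Set 4j − 26 = 10: j = 9.
C(13,9) = 715; 3^9 = 19683; (-1)^4 = 1.
Coefficient = 715 · 19683 · 1 = 14073345.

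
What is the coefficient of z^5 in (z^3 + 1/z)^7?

General term: C(7,j)·(z^3)^j·(1/z)^(7-j), with z-exponent 3j − 1(7−j) = 4j − 7.
Set 4j − 7 = 5: j = 3.
C(7,3) = 35; 1^3 = 1; 1^4 = 1.
Coefficient = 35 · 1 · 1 = 35.

35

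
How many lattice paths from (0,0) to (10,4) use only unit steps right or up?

Each path is a sequence of 14 steps with 10 rights: C(14,10) = 1001.

1001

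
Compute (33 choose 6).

C(33,6) = (33·32·31·30·29·28) / 6! = 797448960 / 720 = 1107568.

1107568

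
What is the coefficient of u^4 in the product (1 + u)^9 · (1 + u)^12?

Coefficient of u^4 = Σ_{j} C(9,j)·C(12,4-j) for j from 0 to 4.
= 495 + 1980 + 2376 + 1008 + 126 = 5985.

5985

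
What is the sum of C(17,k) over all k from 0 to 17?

131072

The entries of row 17 sum to 2^17 = 131072.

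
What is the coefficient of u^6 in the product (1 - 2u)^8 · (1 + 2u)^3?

Coefficient of u^6 = Σ_{j} C(8,j)·(-2)^j·C(3,6-j)·2^(6-j) for j from 3 to 6.
= (-3584) + 13440 + (-10752) + 1792 = 896.

896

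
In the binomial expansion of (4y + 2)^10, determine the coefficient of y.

20480

The general term is C(10,j)·(4y)^j·(2)^(10-j); the y^1 term has j = 1.
C(10,1) = 10.
Coefficient = C(10,1) · 4^1 · 2^9 = 10 · 4 · 512 = 20480.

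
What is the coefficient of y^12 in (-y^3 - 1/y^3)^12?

495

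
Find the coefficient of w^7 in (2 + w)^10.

960

The general term is C(10,j)·(2)^j·(w)^(10-j); the w^7 term has j = 3.
C(10,3) = 120.
Coefficient = C(10,3) · 2^3 = 120 · 8 = 960.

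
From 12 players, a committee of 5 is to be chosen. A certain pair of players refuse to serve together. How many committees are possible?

672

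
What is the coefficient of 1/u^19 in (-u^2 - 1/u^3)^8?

8

General term: C(8,j)·(-u^2)^j·(-1/u^3)^(8-j), with u-exponent 2j − 3(8−j) = 5j − 24.
Set 5j − 24 = -19: j = 1.
C(8,1) = 8; (-1)^1 = -1; (-1)^7 = -1.
Coefficient = 8 · (-1) · (-1) = 8.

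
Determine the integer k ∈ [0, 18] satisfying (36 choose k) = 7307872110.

16

C(36,k) increases on 0 ≤ k ≤ 18. C(36,15) = 5567902560 and C(36,16) = 7307872110, so k = 16.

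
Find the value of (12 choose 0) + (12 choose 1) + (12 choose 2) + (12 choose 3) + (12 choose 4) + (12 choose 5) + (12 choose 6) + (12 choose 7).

1 + 12 + 66 + 220 + 495 + 792 + 924 + 792 = 3302.

3302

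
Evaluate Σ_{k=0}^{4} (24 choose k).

12951

1 + 24 + 276 + 2024 + 10626 = 12951.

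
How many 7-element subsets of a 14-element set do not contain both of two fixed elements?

2640

All 7-subsets: C(14,7) = 3432. Those containing both fixed elements: C(12,5) = 792.
3432 − 792 = 2640.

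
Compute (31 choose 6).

736281

C(31,6) = (31·30·29·28·27·26) / 6! = 530122320 / 720 = 736281.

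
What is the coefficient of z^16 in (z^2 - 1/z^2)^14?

-364

General term: C(14,j)·(z^2)^j·(-1/z^2)^(14-j), with z-exponent 2j − 2(14−j) = 4j − 28.
Set 4j − 28 = 16: j = 11.
C(14,11) = 364; 1^11 = 1; (-1)^3 = -1.
Coefficient = 364 · 1 · (-1) = -364.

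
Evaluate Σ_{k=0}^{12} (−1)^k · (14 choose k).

13

The partial alternating sum Σ_{k=0}^{12} (−1)^k C(14,k) = (−1)^12 C(13,12) = 13.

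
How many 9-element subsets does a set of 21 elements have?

293930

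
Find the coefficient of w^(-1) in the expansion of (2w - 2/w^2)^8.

-14336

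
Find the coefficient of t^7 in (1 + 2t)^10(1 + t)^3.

83232

Coefficient of t^7 = Σ_{j} C(10,j)·2^j·C(3,7-j)·1^(7-j) for j from 4 to 7.
= 3360 + 24192 + 40320 + 15360 = 83232.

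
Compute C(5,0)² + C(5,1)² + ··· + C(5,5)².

252

By Vandermonde's identity, Σ C(5,j)² = C(10,5) = 252.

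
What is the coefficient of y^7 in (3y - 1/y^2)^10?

General term: C(10,j)·(3y)^j·(-1/y^2)^(10-j), with y-exponent 1j − 2(10−j) = 3j − 20.
Set 3j − 20 = 7: j = 9.
C(10,9) = 10; 3^9 = 19683; (-1)^1 = -1.
Coefficient = 10 · 19683 · (-1) = -196830.

-196830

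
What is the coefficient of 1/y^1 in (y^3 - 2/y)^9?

-4608

General term: C(9,j)·(y^3)^j·(-2/y)^(9-j), with y-exponent 3j − 1(9−j) = 4j − 9.
Set 4j − 9 = -1: j = 2.
C(9,2) = 36; 1^2 = 1; (-2)^7 = -128.
Coefficient = 36 · 1 · (-128) = -4608.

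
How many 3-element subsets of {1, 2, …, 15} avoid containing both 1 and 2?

All 3-subsets: C(15,3) = 455. Those containing both fixed elements: C(13,1) = 13.
455 − 13 = 442.

442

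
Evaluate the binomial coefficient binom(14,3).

364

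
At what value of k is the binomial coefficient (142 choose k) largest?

71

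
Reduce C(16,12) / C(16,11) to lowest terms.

C(n,k+1)/C(n,k) = (n−k)/(k+1) = (16−11)/(11+1) = 5/12.

5/12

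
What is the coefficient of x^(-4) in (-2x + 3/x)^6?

General term: C(6,j)·(-2x)^j·(3/x)^(6-j), with x-exponent 1j − 1(6−j) = 2j − 6.
Set 2j − 6 = -4: j = 1.
C(6,1) = 6; (-2)^1 = -2; 3^5 = 243.
Coefficient = 6 · (-2) · 243 = -2916.

-2916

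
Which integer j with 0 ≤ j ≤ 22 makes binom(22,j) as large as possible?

11

C(22,j) is maximized at j = 22/2 = 11.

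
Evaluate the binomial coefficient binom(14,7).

C(14,7) = (14·13·12·11·10·9·8) / 7! = 17297280 / 5040 = 3432.

3432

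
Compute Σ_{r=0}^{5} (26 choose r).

1 + 26 + 325 + 2600 + 14950 + 65780 = 83682.

83682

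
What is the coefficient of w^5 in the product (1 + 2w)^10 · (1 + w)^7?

Coefficient of w^5 = Σ_{j} C(10,j)·2^j·C(7,5-j)·1^(5-j) for j from 0 to 5.
= 21 + 700 + 6300 + 20160 + 23520 + 8064 = 58765.

58765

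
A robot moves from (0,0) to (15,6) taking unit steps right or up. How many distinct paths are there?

54264

Each path is a sequence of 21 steps with 15 rights: C(21,15) = 54264.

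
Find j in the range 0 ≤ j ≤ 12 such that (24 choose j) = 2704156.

C(24,j) increases on 0 ≤ j ≤ 12. C(24,11) = 2496144 and C(24,12) = 2704156, so j = 12.

12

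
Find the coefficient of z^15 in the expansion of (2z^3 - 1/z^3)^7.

General term: C(7,j)·(2z^3)^j·(-1/z^3)^(7-j), with z-exponent 3j − 3(7−j) = 6j − 21.
Set 6j − 21 = 15: j = 6.
C(7,6) = 7; 2^6 = 64; (-1)^1 = -1.
Coefficient = 7 · 64 · (-1) = -448.

-448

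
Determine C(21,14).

C(21,14) = C(21,7) by symmetry.
C(21,7) = (21·20·19·18·17·16·15) / 7! = 586051200 / 5040 = 116280.

116280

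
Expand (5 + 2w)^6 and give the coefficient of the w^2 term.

37500

The general term is C(6,j)·(5)^j·(2w)^(6-j); the w^2 term has j = 4.
C(6,4) = 15.
Coefficient = C(6,4) · 5^4 · 2^2 = 15 · 625 · 4 = 37500.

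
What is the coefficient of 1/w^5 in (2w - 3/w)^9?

-314928

General term: C(9,j)·(2w)^j·(-3/w)^(9-j), with w-exponent 1j − 1(9−j) = 2j − 9.
Set 2j − 9 = -5: j = 2.
C(9,2) = 36; 2^2 = 4; (-3)^7 = -2187.
Coefficient = 36 · 4 · (-2187) = -314928.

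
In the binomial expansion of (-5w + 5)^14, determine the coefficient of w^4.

6109619140625

The general term is C(14,j)·(-5w)^j·(5)^(14-j); the w^4 term has j = 4.
C(14,4) = 1001.
Coefficient = C(14,4) · (-5)^4 · 5^10 = 1001 · 625 · 9765625 = 6109619140625.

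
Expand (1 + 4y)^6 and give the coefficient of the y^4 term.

3840

The general term is C(6,j)·(1)^j·(4y)^(6-j); the y^4 term has j = 2.
C(6,2) = 15.
Coefficient = C(6,2) · 4^4 = 15 · 256 = 3840.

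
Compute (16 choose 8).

12870

C(16,8) = (16·15·14·13·12·11·10·9) / 8! = 518918400 / 40320 = 12870.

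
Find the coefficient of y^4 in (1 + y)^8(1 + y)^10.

3060

Coefficient of y^4 = Σ_{j} C(8,j)·C(10,4-j) for j from 0 to 4.
= 210 + 960 + 1260 + 560 + 70 = 3060.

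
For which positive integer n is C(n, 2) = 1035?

n(n−1)/2 = 1035 ⇒ n(n−1) = 2070. Since 46·45 = 2070, n = 46.

46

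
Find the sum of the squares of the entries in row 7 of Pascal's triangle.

Σ C(7,i)² is the coefficient of x^7 in (1+x)^7(1+x)^7 = (1+x)^14, i.e. C(14,7) = 3432.

3432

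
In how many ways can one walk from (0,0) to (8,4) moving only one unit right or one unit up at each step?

495

Each path is a sequence of 12 steps with 8 rights: C(12,8) = 495.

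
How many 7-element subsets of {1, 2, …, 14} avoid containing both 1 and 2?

2640

All 7-subsets: C(14,7) = 3432. Those containing both fixed elements: C(12,5) = 792.
3432 − 792 = 2640.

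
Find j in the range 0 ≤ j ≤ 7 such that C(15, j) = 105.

2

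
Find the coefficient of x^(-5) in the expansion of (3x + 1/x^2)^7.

945

General term: C(7,j)·(3x)^j·(1/x^2)^(7-j), with x-exponent 1j − 2(7−j) = 3j − 14.
Set 3j − 14 = -5: j = 3.
C(7,3) = 35; 3^3 = 27; 1^4 = 1.
Coefficient = 35 · 27 · 1 = 945.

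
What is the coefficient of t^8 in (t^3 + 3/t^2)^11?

General term: C(11,j)·(t^3)^j·(3/t^2)^(11-j), with t-exponent 3j − 2(11−j) = 5j − 22.
Set 5j − 22 = 8: j = 6.
C(11,6) = 462; 1^6 = 1; 3^5 = 243.
Coefficient = 462 · 1 · 243 = 112266.

112266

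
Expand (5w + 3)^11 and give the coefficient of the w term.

The general term is C(11,j)·(5w)^j·(3)^(11-j); the w^1 term has j = 1.
C(11,1) = 11.
Coefficient = C(11,1) · 5^1 · 3^10 = 11 · 5 · 59049 = 3247695.

3247695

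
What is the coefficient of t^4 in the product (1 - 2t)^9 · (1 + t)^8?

-266

Coefficient of t^4 = Σ_{j} C(9,j)·(-2)^j·C(8,4-j)·1^(4-j) for j from 0 to 4.
= 70 + (-1008) + 4032 + (-5376) + 2016 = -266.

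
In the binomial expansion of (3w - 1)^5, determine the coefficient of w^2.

The general term is C(5,j)·(3w)^j·(-1)^(5-j); the w^2 term has j = 2.
C(5,2) = 10.
Coefficient = C(5,2) · 3^2 · (-1)^3 = 10 · 9 · (-1) = -90.

-90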